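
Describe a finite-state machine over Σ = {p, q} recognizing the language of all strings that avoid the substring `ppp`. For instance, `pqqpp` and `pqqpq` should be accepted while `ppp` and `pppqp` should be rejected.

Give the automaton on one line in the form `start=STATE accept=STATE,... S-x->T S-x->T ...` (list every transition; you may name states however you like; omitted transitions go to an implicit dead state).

start=S0 accept=S0,S1,S2 S0-p->S1 S0-q->S0 S1-p->S2 S1-q->S0 S2-p->S3 S2-q->S0 S3-p->S3 S3-q->S3

This is the complement of 'contains `ppp`'. Use the same substring-matching states — S0 through S3 holding how much of `ppp` has just been matched — but flip the accepting set: everything except the trap S3 accepts.
A 4-state machine:
        p   q  
>* S0   S1  S0 
 * S1   S2  S0 
 * S2   S3  S0 
   S3   S3  S3 
(> = start, * = accepting)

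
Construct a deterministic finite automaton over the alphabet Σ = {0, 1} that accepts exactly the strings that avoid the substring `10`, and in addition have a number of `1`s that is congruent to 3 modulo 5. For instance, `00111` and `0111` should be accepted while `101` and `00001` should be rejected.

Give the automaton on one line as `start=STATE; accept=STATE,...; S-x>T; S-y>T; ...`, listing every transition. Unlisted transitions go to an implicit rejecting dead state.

start=A; accept=F; A-0>A; A-1>B; B-0>C; B-1>D; C-0>C; C-1>E; D-0>E; D-1>F; E-0>E; E-1>G; F-0>G; F-1>H; G-0>G; G-1>I; H-0>I; H-1>J; I-0>I; I-1>K; J-0>K; J-1>B; K-0>K; K-1>C

Build one automaton per condition and run them in lockstep. One (3 states) tracks partial matches of the forbidden pattern `10`; the other (5 states) tracks the count of `1`s modulo 5. Each combined state is a pair, one component from each; accept when both components accept.
11 states suffice.
       0  1 
>  A   A  B 
   B   C  D 
   C   C  E 
   D   E  F 
   E   E  G 
 * F   G  H 
   G   G  I 
   H   I  J 
   I   I  K 
   J   K  B 
   K   K  C 
(> = start, * = accepting)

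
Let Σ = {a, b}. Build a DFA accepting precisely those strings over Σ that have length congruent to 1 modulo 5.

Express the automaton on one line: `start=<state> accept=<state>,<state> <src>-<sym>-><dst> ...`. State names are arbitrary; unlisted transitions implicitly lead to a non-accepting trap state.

Only the length mod 5 matters, so use a 5-cycle: from any state, every input symbol moves to the next state, wrapping q4 back to q0. Mark q1 accepting.
5 states suffice.
        a   b  
>  q0   q1  q1 
 * q1   q2  q2 
   q2   q3  q3 
   q3   q4  q4 
   q4   q0  q0 
(> = start, * = accepting)

start=q0 accept=q1 q0-a->q1 q0-b->q1 q1-a->q2 q1-b->q2 q2-a->q3 q2-b->q3 q3-a->q4 q3-b->q4 q4-a->q0 q4-b->q0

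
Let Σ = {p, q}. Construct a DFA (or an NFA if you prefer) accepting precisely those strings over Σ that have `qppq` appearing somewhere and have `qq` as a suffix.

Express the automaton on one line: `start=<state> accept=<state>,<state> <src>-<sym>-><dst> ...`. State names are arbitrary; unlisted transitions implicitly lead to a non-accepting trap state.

start=A accept=G A-p->A A-q->B B-p->C B-q->B C-p->D C-q->B D-p->A D-q->E E-p->F E-q->G F-p->F F-q->E G-p->F G-q->G

Handle the two conditions separately and then intersect. One (5 states) tracks whether and how much of `qppq` has been seen; the other (3 states) tracks how much of the suffix `qq` has currently been matched. Each combined state is a pair, one component from each; accept when both components accept. Minimizing collapses redundant product states.
7 states suffice.
       p  q 
>  A   A  B 
   B   C  B 
   C   D  B 
   D   A  E 
   E   F  G 
   F   F  E 
 * G   F  G 
(> = start, * = accepting)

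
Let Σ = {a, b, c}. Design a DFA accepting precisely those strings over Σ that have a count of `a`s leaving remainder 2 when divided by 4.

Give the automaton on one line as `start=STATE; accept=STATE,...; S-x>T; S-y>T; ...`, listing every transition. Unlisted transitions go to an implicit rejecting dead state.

start=q0; accept=q2; q0-a>q1; q0-b>q0; q0-c>q0; q1-a>q2; q1-b>q1; q1-c>q1; q2-a>q3; q2-b>q2; q2-c>q2; q3-a>q0; q3-b>q3; q3-c>q3

The only thing that matters is how many `a`s have appeared, reduced mod 4. Use one state per residue: q0 for 0, …, q3 for 3. Reading `a` moves to the next residue; anything else stays put. q2 is accepting.
4 states suffice.
        a   b   c  
>  q0   q1  q0  q0 
   q1   q2  q1  q1 
 * q2   q3  q2  q2 
   q3   q0  q3  q3 
(> = start, * = accepting)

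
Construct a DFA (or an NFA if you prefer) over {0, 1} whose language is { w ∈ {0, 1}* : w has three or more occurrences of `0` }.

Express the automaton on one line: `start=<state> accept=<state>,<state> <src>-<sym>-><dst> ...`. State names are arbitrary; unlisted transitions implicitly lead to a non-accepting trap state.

start=s0 accept=s3,s4 s0-0->s1 s0-1->s0 s1-0->s2 s1-1->s1 s2-0->s3 s2-1->s2 s3-0->s4 s3-1->s3 s4-0->s4 s4-1->s4

Count `0`s, saturating at 4: states s0 through s3 mean 0 through 3 `0`s seen; s4 means more than 3. Each `0` increments (capped at s4); other symbols loop. Accept from {s3, s4}.
With 5 states:
        0   1  
>  s0   s1  s0 
   s1   s2  s1 
   s2   s3  s2 
 * s3   s4  s3 
 * s4   s4  s4 
(> = start, * = accepting)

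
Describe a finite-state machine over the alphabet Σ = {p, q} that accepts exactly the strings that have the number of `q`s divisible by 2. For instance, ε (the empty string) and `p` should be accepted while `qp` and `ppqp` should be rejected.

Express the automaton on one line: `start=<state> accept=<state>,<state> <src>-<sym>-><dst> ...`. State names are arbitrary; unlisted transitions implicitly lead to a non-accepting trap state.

start=S0 accept=S0 S0-p->S0 S0-q->S1 S1-p->S1 S1-q->S0

Keep the running count of `q`s modulo 2: each `q` advances along the cycle S0 → S1 → S0 while other symbols loop. Accept at S0.
A 2-state machine:
        p   q  
>* S0   S0  S1 
   S1   S1  S0 
(> = start, * = accepting)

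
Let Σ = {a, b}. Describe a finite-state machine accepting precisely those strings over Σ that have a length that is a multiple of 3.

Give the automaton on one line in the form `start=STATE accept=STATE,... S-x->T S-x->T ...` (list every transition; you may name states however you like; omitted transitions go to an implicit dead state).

start=S0 accept=S0 S0-a->S1 S0-b->S1 S1-a->S2 S1-b->S2 S2-a->S0 S2-b->S0

Count input length modulo 3: every symbol advances one step around the cycle S0 → S1 → S2 → S0. Accept at S0.
        a   b  
>* S0   S1  S1 
   S1   S2  S2 
   S2   S0  S0 
(> = start, * = accepting)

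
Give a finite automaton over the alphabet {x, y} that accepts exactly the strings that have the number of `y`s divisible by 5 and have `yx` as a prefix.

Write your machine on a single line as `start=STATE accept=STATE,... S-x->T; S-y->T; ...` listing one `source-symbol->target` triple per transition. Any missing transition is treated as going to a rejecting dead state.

Handle the two conditions separately and then intersect. One (5 states) tracks the count of `y`s modulo 5; the other (4 states) tracks whether the input so far still matches the prefix `yx`. Each combined state is a pair, one component from each; accept when both components accept.
          x    y  
>  q0     q1   q2 
   q1     q1   q3 
   q2     q4   q5 
   q3     q3   q5 
   q4     q4   q6 
   q5     q5   q7 
   q6     q6   q8 
   q7     q7   q9 
   q8     q8  q10 
   q9     q9   q1 
   q10   q10  q11 
 * q11   q11   q4 
(> = start, * = accepting)

start=q0; accept=q11; q0-x->q1; q0-y->q2; q1-x->q1; q1-y->q3; q2-x->q4; q2-y->q5; q3-x->q3; q3-y->q5; q4-x->q4; q4-y->q6; q5-x->q5; q5-y->q7; q6-x->q6; q6-y->q8; q7-x->q7; q7-y->q9; q8-x->q8; q8-y->q10; q9-x->q9; q9-y->q1; q10-x->q10; q10-y->q11; q11-x->q11; q11-y->q4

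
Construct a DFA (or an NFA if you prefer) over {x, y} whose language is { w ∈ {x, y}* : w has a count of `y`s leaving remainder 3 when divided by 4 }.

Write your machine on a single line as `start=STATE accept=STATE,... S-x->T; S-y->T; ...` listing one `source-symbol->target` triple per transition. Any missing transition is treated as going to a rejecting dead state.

The only thing that matters is how many `y`s have appeared, reduced mod 4. Use one state per residue: q0 for 0, …, q3 for 3. Reading `y` moves to the next residue; anything else stays put. q3 is accepting.
A 4-state machine:
        x   y  
>  q0   q0  q1 
   q1   q1  q2 
   q2   q2  q3 
 * q3   q3  q0 
(> = start, * = accepting)

start=q0; accept=q3; q0-x->q0; q0-y->q1; q1-x->q1; q1-y->q2; q2-x->q2; q2-y->q3; q3-x->q3; q3-y->q0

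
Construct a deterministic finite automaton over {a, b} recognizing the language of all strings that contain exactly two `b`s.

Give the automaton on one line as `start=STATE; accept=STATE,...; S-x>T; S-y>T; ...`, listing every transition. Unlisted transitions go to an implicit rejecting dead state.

start=s0; accept=s2; s0-a>s0; s0-b>s1; s1-a>s1; s1-b>s2; s2-a>s2; s2-b>s3; s3-a>s3; s3-b>s3

Count `b`s, saturating at 3: states s0 through s2 mean 0 through 2 `b`s seen; s3 means more than 2. Each `b` increments (capped at s3); other symbols loop. Accept from {s2}.
        a   b  
>  s0   s0  s1 
   s1   s1  s2 
 * s2   s2  s3 
   s3   s3  s3 
(> = start, * = accepting)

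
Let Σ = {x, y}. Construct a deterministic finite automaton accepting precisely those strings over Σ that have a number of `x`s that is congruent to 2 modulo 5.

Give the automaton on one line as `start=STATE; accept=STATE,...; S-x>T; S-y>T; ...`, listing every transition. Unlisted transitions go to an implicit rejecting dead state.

start=q0; accept=q2; q0-x>q1; q0-y>q0; q1-x>q2; q1-y>q1; q2-x>q3; q2-y>q2; q3-x>q4; q3-y>q3; q4-x>q0; q4-y>q4

Keep the running count of `x`s modulo 5: each `x` advances along the cycle q0 → q1 → q2 → q3 → q4 → q0 while other symbols loop. Accept at q2.
5 states suffice.
        x   y  
>  q0   q1  q0 
   q1   q2  q1 
 * q2   q3  q2 
   q3   q4  q3 
   q4   q0  q4 
(> = start, * = accepting)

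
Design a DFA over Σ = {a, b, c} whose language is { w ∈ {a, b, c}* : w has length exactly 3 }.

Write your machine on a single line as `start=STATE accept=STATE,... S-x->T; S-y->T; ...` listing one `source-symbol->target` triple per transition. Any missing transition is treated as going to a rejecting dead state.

start=S0; accept=S3; S0-a->S1; S0-b->S1; S0-c->S1; S1-a->S2; S1-b->S2; S1-c->S2; S2-a->S3; S2-b->S3; S2-c->S3; S3-a->S4; S3-b->S4; S3-c->S4; S4-a->S4; S4-b->S4; S4-c->S4

We only need to distinguish lengths 0, 1, …, 3, and '>3'. Chain S0 → S1 → S2 → S3 → S4 on every symbol, with S4 looping. Accepting states: {S3}.
With 5 states:
        a   b   c  
>  S0   S1  S1  S1 
   S1   S2  S2  S2 
   S2   S3  S3  S3 
 * S3   S4  S4  S4 
   S4   S4  S4  S4 
(> = start, * = accepting)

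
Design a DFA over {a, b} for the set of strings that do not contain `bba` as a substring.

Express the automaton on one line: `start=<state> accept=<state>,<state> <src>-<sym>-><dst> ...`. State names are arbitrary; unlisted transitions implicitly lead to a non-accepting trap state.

start=s0 accept=s0,s1,s2 s0-a->s0 s0-b->s1 s1-a->s0 s1-b->s2 s2-a->s3 s2-b->s2 s3-a->s3 s3-b->s3

This is the complement of 'contains `bba`'. Use the same substring-matching states — s0 through s3 holding how much of `bba` has just been matched — but flip the accepting set: everything except the trap s3 accepts.
4 states suffice.
        a   b  
>* s0   s0  s1 
 * s1   s0  s2 
 * s2   s3  s2 
   s3   s3  s3 
(> = start, * = accepting)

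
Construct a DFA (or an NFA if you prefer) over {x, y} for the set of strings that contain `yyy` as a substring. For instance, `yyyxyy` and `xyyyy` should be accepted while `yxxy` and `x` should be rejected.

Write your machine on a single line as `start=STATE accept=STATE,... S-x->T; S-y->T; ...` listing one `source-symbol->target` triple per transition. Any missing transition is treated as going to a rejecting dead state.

States A..C record the length of the longest prefix of `yyy` that matches the current input suffix. Reaching D means `yyy` has been seen, and we stay there forever. Accept from D.
4 states suffice.
       x  y 
>  A   A  B 
   B   A  C 
   C   A  D 
 * D   D  D 
(> = start, * = accepting)

start=A; accept=D; A-x->A; A-y->B; B-x->A; B-y->C; C-x->A; C-y->D; D-x->D; D-y->D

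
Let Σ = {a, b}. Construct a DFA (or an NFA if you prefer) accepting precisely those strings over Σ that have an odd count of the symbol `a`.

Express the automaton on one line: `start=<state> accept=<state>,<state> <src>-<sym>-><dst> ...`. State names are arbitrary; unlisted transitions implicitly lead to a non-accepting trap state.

The only thing that matters is how many `a`s have appeared, reduced mod 2. Use one state per residue: S0 for 0, …, S1 for 1. Reading `a` moves to the next residue; anything else stays put. S1 is accepting.
With 2 states:
        a   b  
>  S0   S1  S0 
 * S1   S0  S1 
(> = start, * = accepting)

start=S0 accept=S1 S0-a->S1 S0-b->S0 S1-a->S0 S1-b->S1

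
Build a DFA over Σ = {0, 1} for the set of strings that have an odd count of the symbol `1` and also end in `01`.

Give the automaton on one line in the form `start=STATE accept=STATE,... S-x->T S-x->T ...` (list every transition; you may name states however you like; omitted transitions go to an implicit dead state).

start=S0 accept=S3 S0-0->S1 S0-1->S2 S1-0->S1 S1-1->S3 S2-0->S2 S2-1->S0 S3-0->S2 S3-1->S0

Build one automaton per condition and run them in lockstep. The first has 2 states tracking the count of `1`s modulo 2; the second has 3 states tracking how much of the suffix `01` has currently been matched. A product state is a pair (one from each), accepting exactly when both do. Minimizing collapses redundant product states.
With 4 states:
        0   1  
>  S0   S1  S2 
   S1   S1  S3 
   S2   S2  S0 
 * S3   S2  S0 
(> = start, * = accepting)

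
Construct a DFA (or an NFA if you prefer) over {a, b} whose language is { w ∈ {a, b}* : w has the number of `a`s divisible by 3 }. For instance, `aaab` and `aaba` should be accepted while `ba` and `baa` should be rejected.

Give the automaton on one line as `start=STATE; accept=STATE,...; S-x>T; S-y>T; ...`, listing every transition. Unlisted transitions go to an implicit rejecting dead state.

Keep the running count of `a`s modulo 3: each `a` advances along the cycle S0 → S1 → S2 → S0 while other symbols loop. Accept at S0.
        a   b  
>* S0   S1  S0 
   S1   S2  S1 
   S2   S0  S2 
(> = start, * = accepting)

start=S0; accept=S0; S0-a>S1; S0-b>S0; S1-a>S2; S1-b>S1; S2-a>S0; S2-b>S2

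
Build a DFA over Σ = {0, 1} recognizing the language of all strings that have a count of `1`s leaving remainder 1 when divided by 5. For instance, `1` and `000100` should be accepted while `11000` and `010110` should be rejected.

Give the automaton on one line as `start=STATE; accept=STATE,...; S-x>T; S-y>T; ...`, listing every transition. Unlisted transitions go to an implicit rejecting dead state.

Keep the running count of `1`s modulo 5: each `1` advances along the cycle A → B → C → D → E → A while other symbols loop. Accept at B.
       0  1 
>  A   A  B 
 * B   B  C 
   C   C  D 
   D   D  E 
   E   E  A 
(> = start, * = accepting)

start=A; accept=B; A-0>A; A-1>B; B-0>B; B-1>C; C-0>C; C-1>D; D-0>D; D-1>E; E-0>E; E-1>A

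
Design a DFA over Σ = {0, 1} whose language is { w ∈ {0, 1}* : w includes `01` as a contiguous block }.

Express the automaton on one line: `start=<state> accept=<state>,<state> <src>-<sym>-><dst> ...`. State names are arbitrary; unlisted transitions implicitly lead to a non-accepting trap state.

start=S0 accept=S2 S0-0->S1 S0-1->S0 S1-0->S1 S1-1->S2 S2-0->S2 S2-1->S2

Track how much of `01` has been matched so far: state S0 is no progress, S2 is the absorbing accept state reached once `01` has occurred. Intermediate states record partial matches; on a mismatch, fall back to the longest reusable overlap.
With 3 states:
        0   1  
>  S0   S1  S0 
   S1   S1  S2 
 * S2   S2  S2 
(> = start, * = accepting)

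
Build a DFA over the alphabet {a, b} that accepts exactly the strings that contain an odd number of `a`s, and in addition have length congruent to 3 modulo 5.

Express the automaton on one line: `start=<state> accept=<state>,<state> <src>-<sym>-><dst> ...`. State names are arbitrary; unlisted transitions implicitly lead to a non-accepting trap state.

Run two small machines in parallel and take their product. The first has 2 states tracking the count of `a`s modulo 2; the second has 5 states tracking the input length modulo 5. A product state is a pair (one from each), accepting exactly when both do.
        a   b  
>  q0   q1  q2 
   q1   q3  q4 
   q2   q4  q3 
   q3   q5  q6 
   q4   q6  q5 
 * q5   q7  q8 
   q6   q8  q7 
   q7   q9  q0 
   q8   q0  q9 
   q9   q2  q1 
(> = start, * = accepting)

start=q0 accept=q5 q0-a->q1 q0-b->q2 q1-a->q3 q1-b->q4 q2-a->q4 q2-b->q3 q3-a->q5 q3-b->q6 q4-a->q6 q4-b->q5 q5-a->q7 q5-b->q8 q6-a->q8 q6-b->q7 q7-a->q9 q7-b->q0 q8-a->q0 q8-b->q9 q9-a->q2 q9-b->q1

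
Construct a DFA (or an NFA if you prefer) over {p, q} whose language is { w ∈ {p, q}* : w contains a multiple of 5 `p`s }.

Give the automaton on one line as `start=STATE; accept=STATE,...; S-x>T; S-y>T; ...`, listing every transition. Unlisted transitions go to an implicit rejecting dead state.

start=A; accept=A; A-p>B; A-q>A; B-p>C; B-q>B; C-p>D; C-q>C; D-p>E; D-q>D; E-p>A; E-q>E

Keep the running count of `p`s modulo 5: each `p` advances along the cycle A → B → C → D → E → A while other symbols loop. Accept at A.
With 5 states:
       p  q 
>* A   B  A 
   B   C  B 
   C   D  C 
   D   E  D 
   E   A  E 
(> = start, * = accepting)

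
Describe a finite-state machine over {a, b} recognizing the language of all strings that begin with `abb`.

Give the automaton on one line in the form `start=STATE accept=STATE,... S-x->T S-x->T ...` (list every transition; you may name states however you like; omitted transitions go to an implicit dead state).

Check the first 3 symbols one by one: S0 through S2 record how many have matched `abb` so far; any wrong symbol goes to the dead state S4. After all 3 match we enter the accepting sink S3.
        a   b  
>  S0   S1  S4 
   S1   S4  S2 
   S2   S4  S3 
 * S3   S3  S3 
   S4   S4  S4 
(> = start, * = accepting)

start=S0 accept=S3 S0-a->S1 S0-b->S4 S1-a->S4 S1-b->S2 S2-a->S4 S2-b->S3 S3-a->S3 S3-b->S3 S4-a->S4 S4-b->S4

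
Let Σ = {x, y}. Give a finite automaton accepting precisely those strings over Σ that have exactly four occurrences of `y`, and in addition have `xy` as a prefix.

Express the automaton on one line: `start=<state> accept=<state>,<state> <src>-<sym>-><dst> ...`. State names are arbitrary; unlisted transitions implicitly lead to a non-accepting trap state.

start=s0 accept=s10 s0-x->s1 s0-y->s2 s1-x->s3 s1-y->s4 s2-x->s2 s2-y->s5 s3-x->s3 s3-y->s2 s4-x->s4 s4-y->s6 s5-x->s5 s5-y->s7 s6-x->s6 s6-y->s8 s7-x->s7 s7-y->s9 s8-x->s8 s8-y->s10 s9-x->s9 s9-y->s11 s10-x->s10 s10-y->s12 s11-x->s11 s11-y->s11 s12-x->s12 s12-y->s12

Handle the two conditions separately and then intersect. One (6 states) tracks the count of `y`s, saturating at 5; the other (4 states) tracks whether the input so far still matches the prefix `xy`. Each combined state is a pair, one component from each; accept when both components accept.
13 states suffice.
          x    y  
>  s0     s1   s2 
   s1     s3   s4 
   s2     s2   s5 
   s3     s3   s2 
   s4     s4   s6 
   s5     s5   s7 
   s6     s6   s8 
   s7     s7   s9 
   s8     s8  s10 
   s9     s9  s11 
 * s10   s10  s12 
   s11   s11  s11 
   s12   s12  s12 
(> = start, * = accepting)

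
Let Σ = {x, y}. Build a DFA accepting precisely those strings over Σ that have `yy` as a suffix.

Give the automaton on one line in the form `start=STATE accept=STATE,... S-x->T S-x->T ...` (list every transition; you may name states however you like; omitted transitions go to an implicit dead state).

Let each state record the length of the longest suffix of the input read so far that is also a prefix of `yy`. q1 means the last symbol is `y`; q2 means the last 2 symbols are `yy`. Accept only at q2, where the string currently ends in `yy`.
A 3-state machine:
        x   y  
>  q0   q0  q1 
   q1   q0  q2 
 * q2   q0  q2 
(> = start, * = accepting)

start=q0 accept=q2 q0-x->q0 q0-y->q1 q1-x->q0 q1-y->q2 q2-x->q0 q2-y->q2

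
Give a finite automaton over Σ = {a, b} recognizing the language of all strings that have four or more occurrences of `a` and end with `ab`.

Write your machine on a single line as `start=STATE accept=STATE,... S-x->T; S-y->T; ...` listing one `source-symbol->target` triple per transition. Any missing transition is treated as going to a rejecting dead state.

Handle the two conditions separately and then intersect. One (6 states) tracks the count of `a`s, saturating at 5; the other (3 states) tracks how much of the suffix `ab` has currently been matched. Each combined state is a pair, one component from each; accept when both components accept. Equivalent product states are then merged.
A 6-state machine:
        a   b  
>  S0   S1  S0 
   S1   S2  S1 
   S2   S3  S2 
   S3   S4  S3 
   S4   S4  S5 
 * S5   S4  S3 
(> = start, * = accepting)

start=S0; accept=S5; S0-a->S1; S0-b->S0; S1-a->S2; S1-b->S1; S2-a->S3; S2-b->S2; S3-a->S4; S3-b->S3; S4-a->S4; S4-b->S5; S5-a->S4; S5-b->S3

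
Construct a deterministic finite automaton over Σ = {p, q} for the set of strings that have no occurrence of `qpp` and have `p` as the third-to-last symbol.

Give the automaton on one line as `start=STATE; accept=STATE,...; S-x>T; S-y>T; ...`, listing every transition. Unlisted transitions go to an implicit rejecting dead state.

start=A; accept=H,I,J,K; A-p>B; A-q>C; B-p>D; B-q>E; C-p>F; C-q>G; D-p>H; D-q>I; E-p>J; E-q>K; F-p>L; F-q>M; G-p>N; G-q>O; H-p>H; H-q>I; I-p>J; I-q>K; J-p>L; J-q>M; K-p>N; K-q>O; L-p>P; L-q>Q; M-p>J; M-q>K; N-p>L; N-q>M; O-p>N; O-q>O; P-p>P; P-q>Q; Q-p>R; Q-q>S; R-p>L; R-q>T; S-p>U; S-q>V; T-p>R; T-q>S; U-p>L; U-q>T; V-p>U; V-q>V

Build one automaton per condition and run them in lockstep. One (4 states) tracks partial matches of the forbidden pattern `qpp`; the other (15 states) tracks the last 3 symbols read. Each combined state is a pair, one component from each; accept when both components accept.
A 22-state machine:
       p  q 
>  A   B  C 
   B   D  E 
   C   F  G 
   D   H  I 
   E   J  K 
   F   L  M 
   G   N  O 
 * H   H  I 
 * I   J  K 
 * J   L  M 
 * K   N  O 
   L   P  Q 
   M   J  K 
   N   L  M 
   O   N  O 
   P   P  Q 
   Q   R  S 
   R   L  T 
   S   U  V 
   T   R  S 
   U   L  T 
   V   U  V 
(> = start, * = accepting)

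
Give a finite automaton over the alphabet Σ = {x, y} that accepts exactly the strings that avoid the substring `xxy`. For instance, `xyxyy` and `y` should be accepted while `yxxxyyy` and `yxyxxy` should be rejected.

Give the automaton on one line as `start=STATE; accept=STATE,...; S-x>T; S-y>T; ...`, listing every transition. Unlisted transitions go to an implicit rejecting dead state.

This is the complement of 'contains `xxy`'. Use the same substring-matching states — s0 through s3 holding how much of `xxy` has just been matched — but flip the accepting set: everything except the trap s3 accepts.
4 states suffice.
        x   y  
>* s0   s1  s0 
 * s1   s2  s0 
 * s2   s2  s3 
   s3   s3  s3 
(> = start, * = accepting)

start=s0; accept=s0,s1,s2; s0-x>s1; s0-y>s0; s1-x>s2; s1-y>s0; s2-x>s2; s2-y>s3; s3-x>s3; s3-y>s3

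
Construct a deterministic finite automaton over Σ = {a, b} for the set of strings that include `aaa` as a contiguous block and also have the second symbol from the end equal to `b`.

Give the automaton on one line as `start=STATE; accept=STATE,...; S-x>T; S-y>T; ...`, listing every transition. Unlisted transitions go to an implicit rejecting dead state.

Run two small machines in parallel and take their product. The first has 4 states tracking whether and how much of `aaa` has been seen; the second has 7 states tracking the last 2 symbols read. A product state is a pair (one from each), accepting exactly when both do. Equivalent product states are then merged.
With 7 states:
        a   b  
>  q0   q1  q0 
   q1   q2  q0 
   q2   q3  q0 
   q3   q3  q4 
   q4   q5  q6 
 * q5   q3  q4 
 * q6   q5  q6 
(> = start, * = accepting)

start=q0; accept=q5,q6; q0-a>q1; q0-b>q0; q1-a>q2; q1-b>q0; q2-a>q3; q2-b>q0; q3-a>q3; q3-b>q4; q4-a>q5; q4-b>q6; q5-a>q3; q5-b>q4; q6-a>q5; q6-b>q6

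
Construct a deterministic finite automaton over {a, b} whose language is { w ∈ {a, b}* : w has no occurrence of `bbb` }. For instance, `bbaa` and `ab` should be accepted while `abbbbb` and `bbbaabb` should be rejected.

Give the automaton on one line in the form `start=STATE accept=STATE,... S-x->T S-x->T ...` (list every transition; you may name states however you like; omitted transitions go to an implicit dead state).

This is the complement of 'contains `bbb`'. Use the same substring-matching states — S0 through S3 holding how much of `bbb` has just been matched — but flip the accepting set: everything except the trap S3 accepts.
With 4 states:
        a   b  
>* S0   S0  S1 
 * S1   S0  S2 
 * S2   S0  S3 
   S3   S3  S3 
(> = start, * = accepting)

start=S0 accept=S0,S1,S2 S0-a->S0 S0-b->S1 S1-a->S0 S1-b->S2 S2-a->S0 S2-b->S3 S3-a->S3 S3-b->S3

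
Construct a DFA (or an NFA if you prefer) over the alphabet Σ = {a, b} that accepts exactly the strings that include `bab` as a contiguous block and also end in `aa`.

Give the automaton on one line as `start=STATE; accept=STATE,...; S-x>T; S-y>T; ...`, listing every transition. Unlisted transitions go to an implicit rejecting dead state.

Build one automaton per condition and run them in lockstep. One (4 states) tracks whether and how much of `bab` has been seen; the other (3 states) tracks how much of the suffix `aa` has currently been matched. Each combined state is a pair, one component from each; accept when both components accept.
With 8 states:
        a   b  
>  S0   S1  S2 
   S1   S3  S2 
   S2   S4  S2 
   S3   S3  S2 
   S4   S3  S5 
   S5   S6  S5 
   S6   S7  S5 
 * S7   S7  S5 
(> = start, * = accepting)

start=S0; accept=S7; S0-a>S1; S0-b>S2; S1-a>S3; S1-b>S2; S2-a>S4; S2-b>S2; S3-a>S3; S3-b>S2; S4-a>S3; S4-b>S5; S5-a>S6; S5-b>S5; S6-a>S7; S6-b>S5; S7-a>S7; S7-b>S5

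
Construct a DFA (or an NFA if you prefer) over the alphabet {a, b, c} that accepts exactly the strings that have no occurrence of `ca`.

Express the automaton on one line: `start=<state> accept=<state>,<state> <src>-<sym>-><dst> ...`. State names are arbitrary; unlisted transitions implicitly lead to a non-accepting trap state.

start=s0 accept=s0,s1 s0-a->s0 s0-b->s0 s0-c->s1 s1-a->s2 s1-b->s0 s1-c->s1 s2-a->s2 s2-b->s2 s2-c->s2

Track partial matches of the forbidden pattern `ca`. State s2 is a dead state reached once `ca` has occurred; every other state accepts. s0 means no part of `ca` is currently matched.
3 states suffice.
        a   b   c  
>* s0   s0  s0  s1 
 * s1   s2  s0  s1 
   s2   s2  s2  s2 
(> = start, * = accepting)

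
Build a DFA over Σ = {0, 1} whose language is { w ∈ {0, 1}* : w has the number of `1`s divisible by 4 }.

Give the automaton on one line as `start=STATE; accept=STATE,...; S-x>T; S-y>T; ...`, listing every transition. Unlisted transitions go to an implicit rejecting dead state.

start=S0; accept=S0; S0-0>S0; S0-1>S1; S1-0>S1; S1-1>S2; S2-0>S2; S2-1>S3; S3-0>S3; S3-1>S0

The only thing that matters is how many `1`s have appeared, reduced mod 4. Use one state per residue: S0 for 0, …, S3 for 3. Reading `1` moves to the next residue; anything else stays put. S0 is accepting.
4 states suffice.
        0   1  
>* S0   S0  S1 
   S1   S1  S2 
   S2   S2  S3 
   S3   S3  S0 
(> = start, * = accepting)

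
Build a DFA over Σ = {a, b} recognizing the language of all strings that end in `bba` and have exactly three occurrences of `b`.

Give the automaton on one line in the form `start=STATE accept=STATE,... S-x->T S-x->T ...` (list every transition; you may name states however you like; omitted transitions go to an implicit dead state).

start=S0 accept=S9 S0-a->S0 S0-b->S1 S1-a->S2 S1-b->S3 S2-a->S2 S2-b->S4 S3-a->S5 S3-b->S6 S4-a->S7 S4-b->S6 S5-a->S7 S5-b->S8 S6-a->S9 S6-b->S10 S7-a->S7 S7-b->S8 S8-a->S11 S8-b->S10 S9-a->S11 S9-b->S12 S10-a->S13 S10-b->S10 S11-a->S11 S11-b->S12 S12-a->S14 S12-b->S10 S13-a->S14 S13-b->S12 S14-a->S14 S14-b->S12

Build one automaton per condition and run them in lockstep. One (4 states) tracks how much of the suffix `bba` has currently been matched; the other (5 states) tracks the count of `b`s, saturating at 4. Each combined state is a pair, one component from each; accept when both components accept.
15 states suffice.
          a    b  
>  S0     S0   S1 
   S1     S2   S3 
   S2     S2   S4 
   S3     S5   S6 
   S4     S7   S6 
   S5     S7   S8 
   S6     S9  S10 
   S7     S7   S8 
   S8    S11  S10 
 * S9    S11  S12 
   S10   S13  S10 
   S11   S11  S12 
   S12   S14  S10 
   S13   S14  S12 
   S14   S14  S12 
(> = start, * = accepting)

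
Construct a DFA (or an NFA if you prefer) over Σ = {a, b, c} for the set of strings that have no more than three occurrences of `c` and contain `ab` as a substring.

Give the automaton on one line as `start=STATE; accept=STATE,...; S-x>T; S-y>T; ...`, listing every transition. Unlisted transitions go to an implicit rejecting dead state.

Build one automaton per condition and run them in lockstep. One (5 states) tracks the count of `c`s, saturating at 4; the other (3 states) tracks whether and how much of `ab` has been seen. Each combined state is a pair, one component from each; accept when both components accept.
          a    b    c  
>  s0     s1   s0   s2 
   s1     s1   s3   s2 
   s2     s4   s2   s5 
 * s3     s3   s3   s6 
   s4     s4   s6   s5 
   s5     s7   s5   s8 
 * s6     s6   s6   s9 
   s7     s7   s9   s8 
   s8    s10   s8  s11 
 * s9     s9   s9  s12 
   s10   s10  s12  s11 
   s11   s13  s11  s11 
 * s12   s12  s12  s14 
   s13   s13  s14  s11 
   s14   s14  s14  s14 
(> = start, * = accepting)

start=s0; accept=s3,s6,s9,s12; s0-a>s1; s0-b>s0; s0-c>s2; s1-a>s1; s1-b>s3; s1-c>s2; s2-a>s4; s2-b>s2; s2-c>s5; s3-a>s3; s3-b>s3; s3-c>s6; s4-a>s4; s4-b>s6; s4-c>s5; s5-a>s7; s5-b>s5; s5-c>s8; s6-a>s6; s6-b>s6; s6-c>s9; s7-a>s7; s7-b>s9; s7-c>s8; s8-a>s10; s8-b>s8; s8-c>s11; s9-a>s9; s9-b>s9; s9-c>s12; s10-a>s10; s10-b>s12; s10-c>s11; s11-a>s13; s11-b>s11; s11-c>s11; s12-a>s12; s12-b>s12; s12-c>s14; s13-a>s13; s13-b>s14; s13-c>s11; s14-a>s14; s14-b>s14; s14-c>s14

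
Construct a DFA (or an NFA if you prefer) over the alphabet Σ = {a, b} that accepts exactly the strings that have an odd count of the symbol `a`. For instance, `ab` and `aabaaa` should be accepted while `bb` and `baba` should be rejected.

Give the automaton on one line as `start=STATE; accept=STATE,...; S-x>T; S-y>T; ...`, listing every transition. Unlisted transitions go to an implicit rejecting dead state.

The only thing that matters is how many `a`s have appeared, reduced mod 2. Use one state per residue: s0 for 0, …, s1 for 1. Reading `a` moves to the next residue; anything else stays put. s1 is accepting.
A 2-state machine:
        a   b  
>  s0   s1  s0 
 * s1   s0  s1 
(> = start, * = accepting)

start=s0; accept=s1; s0-a>s1; s0-b>s0; s1-a>s0; s1-b>s1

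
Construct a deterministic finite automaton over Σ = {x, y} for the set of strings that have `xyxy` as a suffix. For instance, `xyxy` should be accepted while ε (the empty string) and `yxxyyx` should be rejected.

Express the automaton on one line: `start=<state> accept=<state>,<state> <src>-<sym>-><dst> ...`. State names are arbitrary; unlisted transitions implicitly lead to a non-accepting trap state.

Let each state record the length of the longest suffix of the input read so far that is also a prefix of `xyxy`. q1 means the last symbol is `x`; q2 means the last 2 symbols are `xy`; q3 means the last 3 symbols are `xyx`; q4 means the last 4 symbols are `xyxy`. Accept only at q4, where the string currently ends in `xyxy`.
A 5-state machine:
        x   y  
>  q0   q1  q0 
   q1   q1  q2 
   q2   q3  q0 
   q3   q1  q4 
 * q4   q3  q0 
(> = start, * = accepting)

start=q0 accept=q4 q0-x->q1 q0-y->q0 q1-x->q1 q1-y->q2 q2-x->q3 q2-y->q0 q3-x->q1 q3-y->q4 q4-x->q3 q4-y->q0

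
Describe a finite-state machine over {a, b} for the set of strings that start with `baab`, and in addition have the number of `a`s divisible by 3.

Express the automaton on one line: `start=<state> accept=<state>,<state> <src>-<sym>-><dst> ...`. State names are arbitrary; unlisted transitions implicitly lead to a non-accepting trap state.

start=q0 accept=q8 q0-a->q1 q0-b->q2 q1-a->q3 q1-b->q1 q2-a->q4 q2-b->q5 q3-a->q5 q3-b->q3 q4-a->q6 q4-b->q1 q5-a->q1 q5-b->q5 q6-a->q5 q6-b->q7 q7-a->q8 q7-b->q7 q8-a->q9 q8-b->q8 q9-a->q7 q9-b->q9

Handle the two conditions separately and then intersect. One (6 states) tracks whether the input so far still matches the prefix `baab`; the other (3 states) tracks the count of `a`s modulo 3. Each combined state is a pair, one component from each; accept when both components accept.
A 10-state machine:
        a   b  
>  q0   q1  q2 
   q1   q3  q1 
   q2   q4  q5 
   q3   q5  q3 
   q4   q6  q1 
   q5   q1  q5 
   q6   q5  q7 
   q7   q8  q7 
 * q8   q9  q8 
   q9   q7  q9 
(> = start, * = accepting)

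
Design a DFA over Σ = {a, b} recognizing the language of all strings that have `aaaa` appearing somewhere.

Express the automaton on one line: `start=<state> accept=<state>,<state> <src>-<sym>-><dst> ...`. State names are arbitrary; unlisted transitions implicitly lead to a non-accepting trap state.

start=s0 accept=s4 s0-a->s1 s0-b->s0 s1-a->s2 s1-b->s0 s2-a->s3 s2-b->s0 s3-a->s4 s3-b->s0 s4-a->s4 s4-b->s4

States s0..s3 record the length of the longest prefix of `aaaa` that matches the current input suffix. Reaching s4 means `aaaa` has been seen, and we stay there forever. Accept from s4.
With 5 states:
        a   b  
>  s0   s1  s0 
   s1   s2  s0 
   s2   s3  s0 
   s3   s4  s0 
 * s4   s4  s4 
(> = start, * = accepting)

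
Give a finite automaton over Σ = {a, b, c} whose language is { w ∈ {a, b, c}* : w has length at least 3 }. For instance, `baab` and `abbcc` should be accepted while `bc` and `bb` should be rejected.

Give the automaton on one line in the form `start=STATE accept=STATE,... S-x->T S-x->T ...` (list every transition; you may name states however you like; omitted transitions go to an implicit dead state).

start=q0 accept=q3,q4 q0-a->q1 q0-b->q1 q0-c->q1 q1-a->q2 q1-b->q2 q1-c->q2 q2-a->q3 q2-b->q3 q2-c->q3 q3-a->q4 q3-b->q4 q3-c->q4 q4-a->q4 q4-b->q4 q4-c->q4

Count input length up to 4: every symbol moves from q0 toward q4, which means 'more than 3' and absorbs. Accept from {q3, q4}.
With 5 states:
        a   b   c  
>  q0   q1  q1  q1 
   q1   q2  q2  q2 
   q2   q3  q3  q3 
 * q3   q4  q4  q4 
 * q4   q4  q4  q4 
(> = start, * = accepting)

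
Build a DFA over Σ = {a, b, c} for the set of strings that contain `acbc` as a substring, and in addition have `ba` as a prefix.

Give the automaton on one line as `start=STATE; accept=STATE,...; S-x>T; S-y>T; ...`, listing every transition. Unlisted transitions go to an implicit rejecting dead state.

start=q0; accept=q11; q0-a>q1; q0-b>q2; q0-c>q3; q1-a>q1; q1-b>q3; q1-c>q4; q2-a>q5; q2-b>q3; q2-c>q3; q3-a>q1; q3-b>q3; q3-c>q3; q4-a>q1; q4-b>q6; q4-c>q3; q5-a>q5; q5-b>q7; q5-c>q8; q6-a>q1; q6-b>q3; q6-c>q9; q7-a>q5; q7-b>q7; q7-c>q7; q8-a>q5; q8-b>q10; q8-c>q7; q9-a>q9; q9-b>q9; q9-c>q9; q10-a>q5; q10-b>q7; q10-c>q11; q11-a>q11; q11-b>q11; q11-c>q11

Run two small machines in parallel and take their product. The first has 5 states tracking whether and how much of `acbc` has been seen; the second has 4 states tracking whether the input so far still matches the prefix `ba`. A product state is a pair (one from each), accepting exactly when both do.
          a    b    c  
>  q0     q1   q2   q3 
   q1     q1   q3   q4 
   q2     q5   q3   q3 
   q3     q1   q3   q3 
   q4     q1   q6   q3 
   q5     q5   q7   q8 
   q6     q1   q3   q9 
   q7     q5   q7   q7 
   q8     q5  q10   q7 
   q9     q9   q9   q9 
   q10    q5   q7  q11 
 * q11   q11  q11  q11 
(> = start, * = accepting)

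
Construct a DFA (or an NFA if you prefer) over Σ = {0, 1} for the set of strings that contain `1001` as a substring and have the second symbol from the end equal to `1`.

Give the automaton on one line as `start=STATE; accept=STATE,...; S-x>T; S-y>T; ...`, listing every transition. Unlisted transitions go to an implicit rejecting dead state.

start=q0; accept=q5,q6; q0-0>q0; q0-1>q1; q1-0>q2; q1-1>q1; q2-0>q3; q2-1>q1; q3-0>q0; q3-1>q4; q4-0>q5; q4-1>q6; q5-0>q7; q5-1>q4; q6-0>q5; q6-1>q6; q7-0>q7; q7-1>q4

Build one automaton per condition and run them in lockstep. One (5 states) tracks whether and how much of `1001` has been seen; the other (7 states) tracks the last 2 symbols read. Each combined state is a pair, one component from each; accept when both components accept. Equivalent product states are then merged.
With 8 states:
        0   1  
>  q0   q0  q1 
   q1   q2  q1 
   q2   q3  q1 
   q3   q0  q4 
   q4   q5  q6 
 * q5   q7  q4 
 * q6   q5  q6 
   q7   q7  q4 
(> = start, * = accepting)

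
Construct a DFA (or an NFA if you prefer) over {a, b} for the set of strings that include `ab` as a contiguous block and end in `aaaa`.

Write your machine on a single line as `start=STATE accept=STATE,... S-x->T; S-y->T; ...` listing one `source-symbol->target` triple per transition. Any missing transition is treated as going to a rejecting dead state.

Handle the two conditions separately and then intersect. One (3 states) tracks whether and how much of `ab` has been seen; the other (5 states) tracks how much of the suffix `aaaa` has currently been matched. Each combined state is a pair, one component from each; accept when both components accept.
With 10 states:
        a   b  
>  q0   q1  q0 
   q1   q2  q3 
   q2   q4  q3 
   q3   q5  q3 
   q4   q6  q3 
   q5   q7  q3 
   q6   q6  q3 
   q7   q8  q3 
   q8   q9  q3 
 * q9   q9  q3 
(> = start, * = accepting)

start=q0; accept=q9; q0-a->q1; q0-b->q0; q1-a->q2; q1-b->q3; q2-a->q4; q2-b->q3; q3-a->q5; q3-b->q3; q4-a->q6; q4-b->q3; q5-a->q7; q5-b->q3; q6-a->q6; q6-b->q3; q7-a->q8; q7-b->q3; q8-a->q9; q8-b->q3; q9-a->q9; q9-b->q3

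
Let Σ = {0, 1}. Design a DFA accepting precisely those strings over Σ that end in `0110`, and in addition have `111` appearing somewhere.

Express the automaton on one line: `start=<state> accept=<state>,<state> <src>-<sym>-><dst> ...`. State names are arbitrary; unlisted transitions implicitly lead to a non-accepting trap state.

start=s0 accept=s7 s0-0->s0 s0-1->s1 s1-0->s0 s1-1->s2 s2-0->s0 s2-1->s3 s3-0->s4 s3-1->s3 s4-0->s4 s4-1->s5 s5-0->s4 s5-1->s6 s6-0->s7 s6-1->s3 s7-0->s4 s7-1->s5

Build one automaton per condition and run them in lockstep. The first has 5 states tracking how much of the suffix `0110` has currently been matched; the second has 4 states tracking whether and how much of `111` has been seen. A product state is a pair (one from each), accepting exactly when both do. After merging equivalent states the machine shrinks.
        0   1  
>  s0   s0  s1 
   s1   s0  s2 
   s2   s0  s3 
   s3   s4  s3 
   s4   s4  s5 
   s5   s4  s6 
   s6   s7  s3 
 * s7   s4  s5 
(> = start, * = accepting)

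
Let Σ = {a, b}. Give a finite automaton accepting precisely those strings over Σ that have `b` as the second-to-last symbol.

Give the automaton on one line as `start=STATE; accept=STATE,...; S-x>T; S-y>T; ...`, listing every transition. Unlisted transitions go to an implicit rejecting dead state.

A DFA must remember the last 2 symbols (since which symbol is second-to-last isn't known until the input ends). Use one state per possible window of the last ≤2 symbols; accept from those whose window starts with `b`.
        a   b  
>  s0   s1  s2 
   s1   s3  s4 
   s2   s5  s6 
   s3   s3  s4 
   s4   s5  s6 
 * s5   s3  s4 
 * s6   s5  s6 
(> = start, * = accepting)

start=s0; accept=s5,s6; s0-a>s1; s0-b>s2; s1-a>s3; s1-b>s4; s2-a>s5; s2-b>s6; s3-a>s3; s3-b>s4; s4-a>s5; s4-b>s6; s5-a>s3; s5-b>s4; s6-a>s5; s6-b>s6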